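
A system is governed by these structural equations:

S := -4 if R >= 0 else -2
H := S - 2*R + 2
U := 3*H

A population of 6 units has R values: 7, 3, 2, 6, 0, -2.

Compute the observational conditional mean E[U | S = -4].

-27.6

Observing S=-4 restricts to units where S's equation naturally yields -4: R ∈ {7, 3, 2, 6, 0}. In that subpopulation U = -48, -24, -18, -42, -6, mean -27.6.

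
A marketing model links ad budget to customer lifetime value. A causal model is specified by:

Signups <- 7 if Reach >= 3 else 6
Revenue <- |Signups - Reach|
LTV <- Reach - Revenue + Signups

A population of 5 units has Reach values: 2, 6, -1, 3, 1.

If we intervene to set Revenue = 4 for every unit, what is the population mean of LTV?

do(Revenue=4) breaks Revenue's dependence on Reach. With Revenue=4 fixed, LTV across the units is 4, 9, 1, 6, 3, mean 4.6.

4.6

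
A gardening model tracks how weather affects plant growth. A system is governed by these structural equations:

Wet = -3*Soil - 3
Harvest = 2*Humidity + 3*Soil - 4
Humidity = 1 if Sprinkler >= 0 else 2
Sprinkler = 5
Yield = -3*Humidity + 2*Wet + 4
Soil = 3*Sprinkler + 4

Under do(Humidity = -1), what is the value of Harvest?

Under do(Humidity=-1), the mechanism Humidity = 1 if Sprinkler >= 0 else 2 is discarded; Humidity is fixed at -1.
Soil = 3*Sprinkler + 4  [with Sprinkler=5]  = 19
Harvest = 2*Humidity + 3*Soil - 4  [with Humidity=-1, Soil=19]  = 51

51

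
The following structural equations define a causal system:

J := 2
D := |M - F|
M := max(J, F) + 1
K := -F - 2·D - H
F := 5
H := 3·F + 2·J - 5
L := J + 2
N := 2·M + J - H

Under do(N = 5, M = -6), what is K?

-41

The joint intervention fixes N = 5, M = -6, removing each variable's own equation.
H = 3·F + 2·J - 5  [with F=5, J=2]  = 14
D = |M - F|  [with M=-6, F=5]  = 11
K = -F - 2·D - H  [with F=5, D=11, H=14]  = -41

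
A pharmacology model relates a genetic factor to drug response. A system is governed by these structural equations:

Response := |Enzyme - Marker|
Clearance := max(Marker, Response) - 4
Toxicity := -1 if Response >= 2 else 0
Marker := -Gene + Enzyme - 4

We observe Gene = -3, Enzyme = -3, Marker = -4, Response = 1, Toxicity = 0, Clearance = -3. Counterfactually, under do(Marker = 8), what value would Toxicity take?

do(Marker=8) replaces the equation Marker := -Gene + Enzyme - 4 with the constant Marker = 8.
Response = |Enzyme - Marker|  [with Enzyme=-3, Marker=8]  = 11
Toxicity = -1 if Response >= 2 else 0  [with Response=11]  = -1

-1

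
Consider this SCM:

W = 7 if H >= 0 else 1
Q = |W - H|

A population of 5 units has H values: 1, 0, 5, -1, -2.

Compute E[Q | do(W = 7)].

The intervention sets W=7 in all 5 units regardless of H. Recomputing Q per unit gives 6, 7, 2, 8, 9; average 6.4.

6.4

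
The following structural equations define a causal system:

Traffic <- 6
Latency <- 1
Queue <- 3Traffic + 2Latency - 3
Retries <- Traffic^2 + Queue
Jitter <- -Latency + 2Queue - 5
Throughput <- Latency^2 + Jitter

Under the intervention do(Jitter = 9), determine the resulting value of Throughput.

10

The intervention breaks the incoming arrows to Jitter: Jitter <- -Latency + 2Queue - 5 no longer applies, and Jitter = 9.
Throughput = Latency^2 + Jitter  [with Latency=1, Jitter=9]  = 10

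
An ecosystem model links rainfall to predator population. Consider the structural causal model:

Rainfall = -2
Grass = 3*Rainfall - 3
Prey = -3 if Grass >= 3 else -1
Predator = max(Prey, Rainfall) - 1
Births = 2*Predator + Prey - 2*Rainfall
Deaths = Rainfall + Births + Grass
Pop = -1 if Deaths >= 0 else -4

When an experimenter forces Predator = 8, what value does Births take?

Intervening sets Predator = 8 and removes its equation (Predator = max(Prey, Rainfall) - 1).
Grass = 3*Rainfall - 3  [with Rainfall=-2]  = -9
Prey = -3 if Grass >= 3 else -1  [with Grass=-9]  = -1
Births = 2*Predator + Prey - 2*Rainfall  [with Predator=8, Prey=-1, Rainfall=-2]  = 19

19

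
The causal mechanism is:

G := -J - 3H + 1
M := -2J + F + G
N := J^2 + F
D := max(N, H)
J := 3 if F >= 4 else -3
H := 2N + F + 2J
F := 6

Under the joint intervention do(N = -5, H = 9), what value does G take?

Setting N = -5, H = 9 by intervention discards those variables' equations.
J = 3 if F >= 4 else -3  [with F=6]  = 3
G = -J - 3H + 1  [with J=3, H=9]  = -29

-29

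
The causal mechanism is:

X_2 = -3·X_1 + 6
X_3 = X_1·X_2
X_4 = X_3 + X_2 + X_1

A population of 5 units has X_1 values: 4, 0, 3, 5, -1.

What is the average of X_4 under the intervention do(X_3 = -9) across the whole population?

-7.4

The intervention sets X_3=-9 in all 5 units regardless of X_1. Recomputing X_4 per unit gives -11, -3, -9, -13, -1; average -7.4.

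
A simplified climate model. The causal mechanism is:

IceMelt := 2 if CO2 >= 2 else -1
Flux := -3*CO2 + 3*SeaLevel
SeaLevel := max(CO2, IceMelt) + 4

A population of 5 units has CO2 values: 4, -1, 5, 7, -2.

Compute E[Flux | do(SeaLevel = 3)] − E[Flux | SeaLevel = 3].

-12.3

Every unit gets SeaLevel=3 under the intervention. Flux values become -3, 12, -6, -12, 15; E[Flux|do(SeaLevel=3)] = 1.2.
Observing SeaLevel=3 restricts to units where SeaLevel's equation naturally yields 3: CO2 ∈ {-1, -2}. In that subpopulation Flux = 12, 15, mean 13.5.
Difference = 1.2 − 13.5 = -12.3.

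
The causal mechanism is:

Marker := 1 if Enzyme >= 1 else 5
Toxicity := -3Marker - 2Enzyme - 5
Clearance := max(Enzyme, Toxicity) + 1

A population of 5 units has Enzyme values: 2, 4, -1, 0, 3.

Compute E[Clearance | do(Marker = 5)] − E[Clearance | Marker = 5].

2.1

do(Marker=5) breaks Marker's dependence on Enzyme. With Marker=5 fixed, Clearance across the units is 3, 5, 0, 1, 4, mean 2.6.
Observing Marker=5 restricts to units where Marker's equation naturally yields 5: Enzyme ∈ {-1, 0}. In that subpopulation Clearance = 0, 1, mean 0.5.
Difference = 2.6 − 0.5 = 2.1.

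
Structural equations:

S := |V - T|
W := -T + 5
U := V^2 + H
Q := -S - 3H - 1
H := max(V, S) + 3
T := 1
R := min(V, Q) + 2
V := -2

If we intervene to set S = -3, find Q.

-1

do(S=-3) replaces the equation S := |V - T| with the constant S = -3.
H = max(V, S) + 3  [with V=-2, S=-3]  = 1
Q = -S - 3H - 1  [with S=-3, H=1]  = -1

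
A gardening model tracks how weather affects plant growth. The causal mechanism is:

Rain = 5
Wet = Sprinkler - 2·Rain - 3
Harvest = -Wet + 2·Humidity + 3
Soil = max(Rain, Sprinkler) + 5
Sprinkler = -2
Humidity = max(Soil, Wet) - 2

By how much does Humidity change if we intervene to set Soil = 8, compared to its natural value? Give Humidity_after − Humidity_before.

-2

do(Soil=8) replaces the equation Soil = max(Rain, Sprinkler) + 5 with the constant Soil = 8.
Wet = Sprinkler - 2·Rain - 3  [with Sprinkler=-2, Rain=5]  = -15
Humidity = max(Soil, Wet) - 2  [with Soil=8, Wet=-15]  = 6
Without intervention: Soil = max(Rain, Sprinkler) + 5  [with Rain=5, Sprinkler=-2]  = 10; Wet = Sprinkler - 2·Rain - 3  [with Sprinkler=-2, Rain=5]  = -15; Humidity = max(Soil, Wet) - 2  [with Soil=10, Wet=-15]  = 8.
Change = 6 − 8 = -2.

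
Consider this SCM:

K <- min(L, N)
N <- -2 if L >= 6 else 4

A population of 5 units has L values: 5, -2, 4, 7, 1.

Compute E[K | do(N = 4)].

Under do(N=4), N's equation is replaced by N=4 for every unit. Per-unit K: 4, -2, 4, 4, 1. Mean = 2.2.

2.2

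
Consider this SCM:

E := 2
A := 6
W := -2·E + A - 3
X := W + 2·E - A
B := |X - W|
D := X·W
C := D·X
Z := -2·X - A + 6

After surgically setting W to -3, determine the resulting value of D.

The intervention breaks the incoming arrows to W: W := -2·E + A - 3 no longer applies, and W = -3.
X = W + 2·E - A  [with W=-3, E=2, A=6]  = -5
D = X·W  [with X=-5, W=-3]  = 15

15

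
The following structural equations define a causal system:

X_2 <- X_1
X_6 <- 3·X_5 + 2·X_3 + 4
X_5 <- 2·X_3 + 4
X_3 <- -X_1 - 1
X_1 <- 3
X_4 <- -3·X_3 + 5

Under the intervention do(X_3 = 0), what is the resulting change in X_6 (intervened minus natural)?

The intervention breaks the incoming arrows to X_3: X_3 <- -X_1 - 1 no longer applies, and X_3 = 0.
X_5 = 2·X_3 + 4  [with X_3=0]  = 4
X_6 = 3·X_5 + 2·X_3 + 4  [with X_5=4, X_3=0]  = 16
Without intervention: X_3 = -X_1 - 1  [with X_1=3]  = -4; X_5 = 2·X_3 + 4  [with X_3=-4]  = -4; X_6 = 3·X_5 + 2·X_3 + 4  [with X_5=-4, X_3=-4]  = -16.
Change = 16 − (-16) = 32.

32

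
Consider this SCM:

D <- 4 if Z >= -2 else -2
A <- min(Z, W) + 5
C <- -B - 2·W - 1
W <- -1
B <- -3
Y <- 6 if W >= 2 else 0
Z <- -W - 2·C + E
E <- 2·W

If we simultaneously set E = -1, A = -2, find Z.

-8

Setting E = -1, A = -2 by intervention discards those variables' equations.
C = -B - 2·W - 1  [with B=-3, W=-1]  = 4
Z = -W - 2·C + E  [with W=-1, C=4, E=-1]  = -8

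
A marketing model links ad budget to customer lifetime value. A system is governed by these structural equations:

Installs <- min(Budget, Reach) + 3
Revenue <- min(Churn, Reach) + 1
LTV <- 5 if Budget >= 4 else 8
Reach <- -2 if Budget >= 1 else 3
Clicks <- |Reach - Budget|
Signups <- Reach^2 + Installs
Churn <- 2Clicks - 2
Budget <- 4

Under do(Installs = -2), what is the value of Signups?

Intervening sets Installs = -2 and removes its equation (Installs <- min(Budget, Reach) + 3).
Reach = -2 if Budget >= 1 else 3  [with Budget=4]  = -2
Signups = Reach^2 + Installs  [with Reach=-2, Installs=-2]  = 2

2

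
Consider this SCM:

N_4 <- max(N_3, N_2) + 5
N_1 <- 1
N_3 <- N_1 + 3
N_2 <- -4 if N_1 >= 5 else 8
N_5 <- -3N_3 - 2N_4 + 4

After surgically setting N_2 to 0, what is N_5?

-26

do(N_2=0) replaces the equation N_2 <- -4 if N_1 >= 5 else 8 with the constant N_2 = 0.
N_3 = N_1 + 3  [with N_1=1]  = 4
N_4 = max(N_3, N_2) + 5  [with N_3=4, N_2=0]  = 9
N_5 = -3N_3 - 2N_4 + 4  [with N_3=4, N_4=9]  = -26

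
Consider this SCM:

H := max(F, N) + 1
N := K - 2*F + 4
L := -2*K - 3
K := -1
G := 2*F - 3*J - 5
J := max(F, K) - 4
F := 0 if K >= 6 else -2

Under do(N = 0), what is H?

Intervening sets N = 0 and removes its equation (N := K - 2*F + 4).
F = 0 if K >= 6 else -2  [with K=-1]  = -2
H = max(F, N) + 1  [with F=-2, N=0]  = 1

1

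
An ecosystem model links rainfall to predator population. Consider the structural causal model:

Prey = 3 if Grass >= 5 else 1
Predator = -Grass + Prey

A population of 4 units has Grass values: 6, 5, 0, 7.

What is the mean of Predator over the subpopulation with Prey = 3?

Conditioning on Prey=3 selects the 3 unit(s) with Grass ∈ {6, 5, 7}. Their Predator values: -3, -2, -4. Mean = -3.

-3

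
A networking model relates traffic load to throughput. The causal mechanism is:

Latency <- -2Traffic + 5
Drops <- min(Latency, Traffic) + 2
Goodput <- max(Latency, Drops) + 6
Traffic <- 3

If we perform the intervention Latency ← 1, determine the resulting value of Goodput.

Under do(Latency=1), the mechanism Latency <- -2Traffic + 5 is discarded; Latency is fixed at 1.
Drops = min(Latency, Traffic) + 2  [with Latency=1, Traffic=3]  = 3
Goodput = max(Latency, Drops) + 6  [with Latency=1, Drops=3]  = 9

9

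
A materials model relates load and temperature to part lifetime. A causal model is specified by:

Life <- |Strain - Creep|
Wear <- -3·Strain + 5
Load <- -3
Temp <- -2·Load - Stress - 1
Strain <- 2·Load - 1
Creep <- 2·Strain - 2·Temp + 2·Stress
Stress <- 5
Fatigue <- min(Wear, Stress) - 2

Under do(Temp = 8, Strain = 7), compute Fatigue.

-18

The joint intervention fixes Temp = 8, Strain = 7, removing each variable's own equation.
Wear = -3·Strain + 5  [with Strain=7]  = -16
Fatigue = min(Wear, Stress) - 2  [with Wear=-16, Stress=5]  = -18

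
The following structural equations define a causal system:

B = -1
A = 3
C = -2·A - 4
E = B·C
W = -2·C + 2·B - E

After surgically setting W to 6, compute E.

10

The intervention breaks the incoming arrows to W: W = -2·C + 2·B - E no longer applies, and W = 6.
Since E is not a descendant of the intervened variable, it is unaffected.
C = -2·A - 4  [with A=3]  = -10
E = B·C  [with B=-1, C=-10]  = 10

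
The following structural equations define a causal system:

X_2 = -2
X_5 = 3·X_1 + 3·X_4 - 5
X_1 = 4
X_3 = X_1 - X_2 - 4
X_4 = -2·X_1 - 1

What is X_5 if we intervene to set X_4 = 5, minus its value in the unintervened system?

Intervening sets X_4 = 5 and removes its equation (X_4 = -2·X_1 - 1).
X_5 = 3·X_1 + 3·X_4 - 5  [with X_1=4, X_4=5]  = 22
Without intervention: X_4 = -2·X_1 - 1  [with X_1=4]  = -9; X_5 = 3·X_1 + 3·X_4 - 5  [with X_1=4, X_4=-9]  = -20.
Change = 22 − (-20) = 42.

42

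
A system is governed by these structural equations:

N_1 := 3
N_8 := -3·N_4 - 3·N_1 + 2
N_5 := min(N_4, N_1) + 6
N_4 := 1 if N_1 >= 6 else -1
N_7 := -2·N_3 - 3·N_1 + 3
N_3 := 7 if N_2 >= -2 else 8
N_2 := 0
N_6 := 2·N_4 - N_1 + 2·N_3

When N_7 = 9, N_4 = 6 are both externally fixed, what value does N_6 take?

23

Setting N_7 = 9, N_4 = 6 by intervention discards those variables' equations.
N_3 = 7 if N_2 >= -2 else 8  [with N_2=0]  = 7
N_6 = 2·N_4 - N_1 + 2·N_3  [with N_4=6, N_1=3, N_3=7]  = 23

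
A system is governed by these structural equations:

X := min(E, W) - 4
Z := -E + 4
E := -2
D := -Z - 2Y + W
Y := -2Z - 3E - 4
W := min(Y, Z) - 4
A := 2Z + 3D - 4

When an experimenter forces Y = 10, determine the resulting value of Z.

6

Under do(Y=10), the mechanism Y := -2Z - 3E - 4 is discarded; Y is fixed at 10.
Since Z is not a descendant of the intervened variable, it is unaffected.
Z = -E + 4  [with E=-2]  = 6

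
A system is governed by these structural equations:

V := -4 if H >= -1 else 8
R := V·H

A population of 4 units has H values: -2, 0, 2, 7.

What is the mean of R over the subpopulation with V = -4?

-12

Conditioning on V=-4 selects the 3 unit(s) with H ∈ {0, 2, 7}. Their R values: 0, -8, -28. Mean = -12.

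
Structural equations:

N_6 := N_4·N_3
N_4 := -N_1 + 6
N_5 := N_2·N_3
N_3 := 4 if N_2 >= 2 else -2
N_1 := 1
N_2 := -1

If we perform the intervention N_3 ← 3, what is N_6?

15

The intervention breaks the incoming arrows to N_3: N_3 := 4 if N_2 >= 2 else -2 no longer applies, and N_3 = 3.
N_4 = -N_1 + 6  [with N_1=1]  = 5
N_6 = N_4·N_3  [with N_4=5, N_3=3]  = 15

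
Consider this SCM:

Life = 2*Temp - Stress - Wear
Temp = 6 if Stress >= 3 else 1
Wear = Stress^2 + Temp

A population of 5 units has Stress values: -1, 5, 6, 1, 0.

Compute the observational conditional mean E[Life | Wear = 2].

E[Life|Wear=2] averages over only the 2 units with Wear=2 (Stress = -1, 1): Life = 1, -1, mean 0.

0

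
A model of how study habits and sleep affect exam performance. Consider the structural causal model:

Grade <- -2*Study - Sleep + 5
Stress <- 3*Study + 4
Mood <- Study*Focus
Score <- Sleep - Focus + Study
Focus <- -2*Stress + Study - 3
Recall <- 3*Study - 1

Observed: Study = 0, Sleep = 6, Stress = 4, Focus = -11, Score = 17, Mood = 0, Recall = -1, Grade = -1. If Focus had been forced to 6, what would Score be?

Intervening sets Focus = 6 and removes its equation (Focus <- -2*Stress + Study - 3).
Score = Sleep - Focus + Study  [with Sleep=6, Focus=6, Study=0]  = 0

0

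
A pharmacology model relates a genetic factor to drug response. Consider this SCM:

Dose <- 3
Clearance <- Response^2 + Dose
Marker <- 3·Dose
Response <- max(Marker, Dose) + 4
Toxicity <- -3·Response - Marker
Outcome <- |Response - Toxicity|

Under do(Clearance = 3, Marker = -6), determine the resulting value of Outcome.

The joint intervention fixes Clearance = 3, Marker = -6, removing each variable's own equation.
Response = max(Marker, Dose) + 4  [with Marker=-6, Dose=3]  = 7
Toxicity = -3·Response - Marker  [with Response=7, Marker=-6]  = -15
Outcome = |Response - Toxicity|  [with Response=7, Toxicity=-15]  = 22

22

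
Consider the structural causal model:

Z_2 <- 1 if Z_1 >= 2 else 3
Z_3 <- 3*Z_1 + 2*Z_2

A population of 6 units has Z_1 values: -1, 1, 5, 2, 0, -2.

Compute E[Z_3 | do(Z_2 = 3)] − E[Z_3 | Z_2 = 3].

4

do(Z_2=3) breaks Z_2's dependence on Z_1. With Z_2=3 fixed, Z_3 across the units is 3, 9, 21, 12, 6, 0, mean 8.5.
Conditioning on Z_2=3 selects the 4 unit(s) with Z_1 ∈ {-1, 1, 0, -2}. Their Z_3 values: 3, 9, 6, 0. Mean = 4.5.
Difference = 8.5 − 4.5 = 4.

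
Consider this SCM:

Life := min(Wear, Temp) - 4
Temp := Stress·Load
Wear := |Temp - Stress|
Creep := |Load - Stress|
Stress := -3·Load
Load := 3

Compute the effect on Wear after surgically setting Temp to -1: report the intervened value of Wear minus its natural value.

do(Temp=-1) replaces the equation Temp := Stress·Load with the constant Temp = -1.
Stress = -3·Load  [with Load=3]  = -9
Wear = |Temp - Stress|  [with Temp=-1, Stress=-9]  = 8
Without intervention: Stress = -3·Load  [with Load=3]  = -9; Temp = Stress·Load  [with Stress=-9, Load=3]  = -27; Wear = |Temp - Stress|  [with Temp=-27, Stress=-9]  = 18.
Change = 8 − 18 = -10.

-10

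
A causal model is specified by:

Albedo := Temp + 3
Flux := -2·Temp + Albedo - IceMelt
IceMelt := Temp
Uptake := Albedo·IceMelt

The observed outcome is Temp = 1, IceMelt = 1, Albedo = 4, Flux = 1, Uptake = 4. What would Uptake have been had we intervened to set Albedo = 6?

6

do(Albedo=6) replaces the equation Albedo := Temp + 3 with the constant Albedo = 6.
IceMelt = Temp  [with Temp=1]  = 1
Uptake = Albedo·IceMelt  [with Albedo=6, IceMelt=1]  = 6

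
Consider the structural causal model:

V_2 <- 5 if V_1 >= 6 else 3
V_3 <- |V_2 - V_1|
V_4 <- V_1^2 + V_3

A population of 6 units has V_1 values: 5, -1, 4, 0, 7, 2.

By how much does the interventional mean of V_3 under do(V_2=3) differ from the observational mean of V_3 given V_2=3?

0.3

The intervention sets V_2=3 in all 6 units regardless of V_1. Recomputing V_3 per unit gives 2, 4, 1, 3, 4, 1; average 2.5.
Observing V_2=3 restricts to units where V_2's equation naturally yields 3: V_1 ∈ {5, -1, 4, 0, 2}. In that subpopulation V_3 = 2, 4, 1, 3, 1, mean 2.2.
Difference = 2.5 − 2.2 = 0.3.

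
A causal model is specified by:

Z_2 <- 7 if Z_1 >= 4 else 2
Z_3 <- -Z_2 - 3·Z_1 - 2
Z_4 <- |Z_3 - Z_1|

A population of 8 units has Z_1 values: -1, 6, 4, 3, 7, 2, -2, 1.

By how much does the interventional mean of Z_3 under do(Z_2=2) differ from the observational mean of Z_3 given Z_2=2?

-5.7

The intervention sets Z_2=2 in all 8 units regardless of Z_1. Recomputing Z_3 per unit gives -1, -22, -16, -13, -25, -10, 2, -7; average -11.5.
E[Z_3|Z_2=2] averages over only the 5 units with Z_2=2 (Z_1 = -1, 3, 2, -2, 1): Z_3 = -1, -13, -10, 2, -7, mean -5.8.
Difference = -11.5 − (-5.8) = -5.7.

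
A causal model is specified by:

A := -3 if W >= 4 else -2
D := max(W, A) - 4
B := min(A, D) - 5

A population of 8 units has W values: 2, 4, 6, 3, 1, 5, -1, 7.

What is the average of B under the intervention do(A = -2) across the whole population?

Under do(A=-2), A's equation is replaced by A=-2 for every unit. Per-unit B: -7, -7, -7, -7, -8, -7, -10, -7. Mean = -7.5.

-7.5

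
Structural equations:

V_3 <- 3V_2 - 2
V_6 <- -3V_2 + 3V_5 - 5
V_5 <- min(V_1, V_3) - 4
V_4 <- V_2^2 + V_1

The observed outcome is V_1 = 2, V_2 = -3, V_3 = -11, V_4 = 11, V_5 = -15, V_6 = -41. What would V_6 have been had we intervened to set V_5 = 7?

25

The intervention breaks the incoming arrows to V_5: V_5 <- min(V_1, V_3) - 4 no longer applies, and V_5 = 7.
V_6 = -3V_2 + 3V_5 - 5  [with V_2=-3, V_5=7]  = 25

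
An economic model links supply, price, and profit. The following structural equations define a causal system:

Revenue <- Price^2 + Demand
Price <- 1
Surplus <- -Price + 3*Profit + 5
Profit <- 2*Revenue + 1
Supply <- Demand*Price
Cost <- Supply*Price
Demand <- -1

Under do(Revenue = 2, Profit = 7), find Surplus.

25

Under do(Revenue = 2, Profit = 7), each intervened variable's structural equation is replaced by its fixed value.
Surplus = -Price + 3*Profit + 5  [with Price=1, Profit=7]  = 25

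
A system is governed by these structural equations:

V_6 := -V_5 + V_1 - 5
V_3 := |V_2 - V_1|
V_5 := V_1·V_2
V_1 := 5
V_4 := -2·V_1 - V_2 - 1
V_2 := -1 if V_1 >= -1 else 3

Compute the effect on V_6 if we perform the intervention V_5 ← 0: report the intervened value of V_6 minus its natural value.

The intervention breaks the incoming arrows to V_5: V_5 := V_1·V_2 no longer applies, and V_5 = 0.
V_6 = -V_5 + V_1 - 5  [with V_5=0, V_1=5]  = 0
Without intervention: V_2 = -1 if V_1 >= -1 else 3  [with V_1=5]  = -1; V_5 = V_1·V_2  [with V_1=5, V_2=-1]  = -5; V_6 = -V_5 + V_1 - 5  [with V_5=-5, V_1=5]  = 5.
Change = 0 − 5 = -5.

-5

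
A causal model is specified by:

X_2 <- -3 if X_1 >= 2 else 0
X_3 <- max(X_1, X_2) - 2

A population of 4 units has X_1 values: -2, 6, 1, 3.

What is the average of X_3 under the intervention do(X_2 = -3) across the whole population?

do(X_2=-3) breaks X_2's dependence on X_1. With X_2=-3 fixed, X_3 across the units is -4, 4, -1, 1, mean 0.

0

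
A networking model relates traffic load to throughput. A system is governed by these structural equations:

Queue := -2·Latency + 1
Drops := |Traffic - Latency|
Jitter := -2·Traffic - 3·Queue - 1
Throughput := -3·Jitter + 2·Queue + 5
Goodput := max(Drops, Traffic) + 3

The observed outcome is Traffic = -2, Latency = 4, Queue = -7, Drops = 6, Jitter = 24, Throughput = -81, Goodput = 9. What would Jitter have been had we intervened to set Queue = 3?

-6

do(Queue=3) replaces the equation Queue := -2·Latency + 1 with the constant Queue = 3.
Jitter = -2·Traffic - 3·Queue - 1  [with Traffic=-2, Queue=3]  = -6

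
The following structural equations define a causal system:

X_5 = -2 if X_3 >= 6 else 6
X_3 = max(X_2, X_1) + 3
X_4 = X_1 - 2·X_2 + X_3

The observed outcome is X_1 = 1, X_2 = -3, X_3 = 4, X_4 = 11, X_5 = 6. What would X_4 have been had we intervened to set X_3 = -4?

3

The intervention breaks the incoming arrows to X_3: X_3 = max(X_2, X_1) + 3 no longer applies, and X_3 = -4.
X_4 = X_1 - 2·X_2 + X_3  [with X_1=1, X_2=-3, X_3=-4]  = 3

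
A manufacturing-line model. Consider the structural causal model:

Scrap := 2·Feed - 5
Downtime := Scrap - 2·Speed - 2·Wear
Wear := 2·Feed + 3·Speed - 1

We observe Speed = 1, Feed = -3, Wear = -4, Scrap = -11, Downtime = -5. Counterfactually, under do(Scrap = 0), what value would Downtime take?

6

Intervening sets Scrap = 0 and removes its equation (Scrap := 2·Feed - 5).
Wear = 2·Feed + 3·Speed - 1  [with Feed=-3, Speed=1]  = -4
Downtime = Scrap - 2·Speed - 2·Wear  [with Scrap=0, Speed=1, Wear=-4]  = 6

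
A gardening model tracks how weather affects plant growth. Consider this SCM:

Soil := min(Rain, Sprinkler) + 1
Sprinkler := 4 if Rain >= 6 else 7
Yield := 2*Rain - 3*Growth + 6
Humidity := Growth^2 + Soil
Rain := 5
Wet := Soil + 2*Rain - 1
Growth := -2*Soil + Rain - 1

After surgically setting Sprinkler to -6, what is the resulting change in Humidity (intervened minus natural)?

Under do(Sprinkler=-6), the mechanism Sprinkler := 4 if Rain >= 6 else 7 is discarded; Sprinkler is fixed at -6.
Soil = min(Rain, Sprinkler) + 1  [with Rain=5, Sprinkler=-6]  = -5
Growth = -2*Soil + Rain - 1  [with Soil=-5, Rain=5]  = 14
Humidity = Growth^2 + Soil  [with Growth=14, Soil=-5]  = 191
Without intervention: Sprinkler = 4 if Rain >= 6 else 7  [with Rain=5]  = 7; Soil = min(Rain, Sprinkler) + 1  [with Rain=5, Sprinkler=7]  = 6; Growth = -2*Soil + Rain - 1  [with Soil=6, Rain=5]  = -8; Humidity = Growth^2 + Soil  [with Growth=-8, Soil=6]  = 70.
Change = 191 − 70 = 121.

121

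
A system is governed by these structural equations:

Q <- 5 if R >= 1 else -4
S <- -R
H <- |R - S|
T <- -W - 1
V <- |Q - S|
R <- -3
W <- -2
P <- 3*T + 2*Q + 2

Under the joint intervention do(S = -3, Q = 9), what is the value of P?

23

The joint intervention fixes S = -3, Q = 9, removing each variable's own equation.
T = -W - 1  [with W=-2]  = 1
P = 3*T + 2*Q + 2  [with T=1, Q=9]  = 23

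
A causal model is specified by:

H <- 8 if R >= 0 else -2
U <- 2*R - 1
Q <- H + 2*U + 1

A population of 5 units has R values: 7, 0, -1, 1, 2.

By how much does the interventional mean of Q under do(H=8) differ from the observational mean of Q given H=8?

Under do(H=8), H's equation is replaced by H=8 for every unit. Per-unit Q: 35, 7, 3, 11, 15. Mean = 14.2.
E[Q|H=8] averages over only the 4 units with H=8 (R = 7, 0, 1, 2): Q = 35, 7, 11, 15, mean 17.
Difference = 14.2 − 17 = -2.8.

-2.8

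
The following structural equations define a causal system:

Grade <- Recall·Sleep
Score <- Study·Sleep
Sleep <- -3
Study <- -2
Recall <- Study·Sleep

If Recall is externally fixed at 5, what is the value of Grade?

-15

Intervening sets Recall = 5 and removes its equation (Recall <- Study·Sleep).
Grade = Recall·Sleep  [with Recall=5, Sleep=-3]  = -15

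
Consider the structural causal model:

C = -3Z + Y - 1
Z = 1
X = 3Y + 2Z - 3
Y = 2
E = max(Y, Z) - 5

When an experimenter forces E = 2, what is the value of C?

Intervening sets E = 2 and removes its equation (E = max(Y, Z) - 5).
No directed path runs from E to C, so C keeps its natural value.
C = -3Z + Y - 1  [with Z=1, Y=2]  = -2

-2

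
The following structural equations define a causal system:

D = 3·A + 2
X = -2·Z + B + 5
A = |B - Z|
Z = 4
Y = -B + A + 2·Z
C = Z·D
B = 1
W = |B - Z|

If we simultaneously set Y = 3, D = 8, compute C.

Setting Y = 3, D = 8 by intervention discards those variables' equations.
C = Z·D  [with Z=4, D=8]  = 32

32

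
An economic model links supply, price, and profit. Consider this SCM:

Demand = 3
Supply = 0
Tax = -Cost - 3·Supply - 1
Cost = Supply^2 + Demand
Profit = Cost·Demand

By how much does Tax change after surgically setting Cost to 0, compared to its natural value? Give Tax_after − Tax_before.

The intervention breaks the incoming arrows to Cost: Cost = Supply^2 + Demand no longer applies, and Cost = 0.
Tax = -Cost - 3·Supply - 1  [with Cost=0, Supply=0]  = -1
Without intervention: Cost = Supply^2 + Demand  [with Supply=0, Demand=3]  = 3; Tax = -Cost - 3·Supply - 1  [with Cost=3, Supply=0]  = -4.
Change = -1 − (-4) = 3.

3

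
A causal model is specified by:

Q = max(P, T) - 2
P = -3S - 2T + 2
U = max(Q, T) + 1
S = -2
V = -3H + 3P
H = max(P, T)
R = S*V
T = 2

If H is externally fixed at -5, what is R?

Under do(H=-5), the mechanism H = max(P, T) is discarded; H is fixed at -5.
P = -3S - 2T + 2  [with S=-2, T=2]  = 4
V = -3H + 3P  [with H=-5, P=4]  = 27
R = S*V  [with S=-2, V=27]  = -54

-54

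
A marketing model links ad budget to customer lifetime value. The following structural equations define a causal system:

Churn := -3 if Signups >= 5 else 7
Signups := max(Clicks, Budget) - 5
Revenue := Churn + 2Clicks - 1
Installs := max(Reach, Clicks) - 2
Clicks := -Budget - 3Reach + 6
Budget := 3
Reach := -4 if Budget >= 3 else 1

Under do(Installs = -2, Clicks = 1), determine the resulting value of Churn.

The joint intervention fixes Installs = -2, Clicks = 1, removing each variable's own equation.
Signups = max(Clicks, Budget) - 5  [with Clicks=1, Budget=3]  = -2
Churn = -3 if Signups >= 5 else 7  [with Signups=-2]  = 7

7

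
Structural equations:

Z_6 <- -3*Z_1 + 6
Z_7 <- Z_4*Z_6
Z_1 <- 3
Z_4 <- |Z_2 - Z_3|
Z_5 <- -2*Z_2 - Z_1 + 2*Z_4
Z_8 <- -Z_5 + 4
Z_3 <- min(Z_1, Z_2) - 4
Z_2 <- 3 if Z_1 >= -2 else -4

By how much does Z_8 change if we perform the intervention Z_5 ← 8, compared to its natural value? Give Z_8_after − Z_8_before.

-9

do(Z_5=8) replaces the equation Z_5 <- -2*Z_2 - Z_1 + 2*Z_4 with the constant Z_5 = 8.
Z_8 = -Z_5 + 4  [with Z_5=8]  = -4
Without intervention: Z_2 = 3 if Z_1 >= -2 else -4  [with Z_1=3]  = 3; Z_3 = min(Z_1, Z_2) - 4  [with Z_1=3, Z_2=3]  = -1; Z_4 = |Z_2 - Z_3|  [with Z_2=3, Z_3=-1]  = 4; Z_5 = -2*Z_2 - Z_1 + 2*Z_4  [with Z_2=3, Z_1=3, Z_4=4]  = -1; Z_8 = -Z_5 + 4  [with Z_5=-1]  = 5.
Change = -4 − 5 = -9.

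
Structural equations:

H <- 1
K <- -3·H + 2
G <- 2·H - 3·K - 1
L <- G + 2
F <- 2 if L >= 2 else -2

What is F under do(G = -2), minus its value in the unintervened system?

do(G=-2) replaces the equation G <- 2·H - 3·K - 1 with the constant G = -2.
L = G + 2  [with G=-2]  = 0
F = 2 if L >= 2 else -2  [with L=0]  = -2
Without intervention: K = -3·H + 2  [with H=1]  = -1; G = 2·H - 3·K - 1  [with H=1, K=-1]  = 4; L = G + 2  [with G=4]  = 6; F = 2 if L >= 2 else -2  [with L=6]  = 2.
Change = -2 − 2 = -4.

-4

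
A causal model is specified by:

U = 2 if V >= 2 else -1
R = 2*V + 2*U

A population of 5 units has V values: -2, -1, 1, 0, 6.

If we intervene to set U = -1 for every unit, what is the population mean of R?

Every unit gets U=-1 under the intervention. R values become -6, -4, 0, -2, 10; E[R|do(U=-1)] = -0.4.

-0.4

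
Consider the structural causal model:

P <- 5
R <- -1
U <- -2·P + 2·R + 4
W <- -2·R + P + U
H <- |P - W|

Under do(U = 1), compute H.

do(U=1) replaces the equation U <- -2·P + 2·R + 4 with the constant U = 1.
W = -2·R + P + U  [with R=-1, P=5, U=1]  = 8
H = |P - W|  [with P=5, W=8]  = 3

3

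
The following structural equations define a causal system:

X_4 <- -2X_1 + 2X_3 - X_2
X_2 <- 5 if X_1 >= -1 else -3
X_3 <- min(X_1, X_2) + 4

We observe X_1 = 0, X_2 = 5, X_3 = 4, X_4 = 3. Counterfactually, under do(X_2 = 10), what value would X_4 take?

Under do(X_2=10), the mechanism X_2 <- 5 if X_1 >= -1 else -3 is discarded; X_2 is fixed at 10.
X_3 = min(X_1, X_2) + 4  [with X_1=0, X_2=10]  = 4
X_4 = -2X_1 + 2X_3 - X_2  [with X_1=0, X_3=4, X_2=10]  = -2

-2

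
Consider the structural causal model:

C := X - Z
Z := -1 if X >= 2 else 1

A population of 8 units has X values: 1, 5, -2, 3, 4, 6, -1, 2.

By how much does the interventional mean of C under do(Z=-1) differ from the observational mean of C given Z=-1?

-1.75

Every unit gets Z=-1 under the intervention. C values become 2, 6, -1, 4, 5, 7, 0, 3; E[C|do(Z=-1)] = 3.25.
Observing Z=-1 restricts to units where Z's equation naturally yields -1: X ∈ {5, 3, 4, 6, 2}. In that subpopulation C = 6, 4, 5, 7, 3, mean 5.
Difference = 3.25 − 5 = -1.75.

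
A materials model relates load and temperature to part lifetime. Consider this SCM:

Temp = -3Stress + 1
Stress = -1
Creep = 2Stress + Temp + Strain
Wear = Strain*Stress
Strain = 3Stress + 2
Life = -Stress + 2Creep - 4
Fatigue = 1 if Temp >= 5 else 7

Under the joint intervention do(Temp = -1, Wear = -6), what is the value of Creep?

The joint intervention fixes Temp = -1, Wear = -6, removing each variable's own equation.
Strain = 3Stress + 2  [with Stress=-1]  = -1
Creep = 2Stress + Temp + Strain  [with Stress=-1, Temp=-1, Strain=-1]  = -4

-4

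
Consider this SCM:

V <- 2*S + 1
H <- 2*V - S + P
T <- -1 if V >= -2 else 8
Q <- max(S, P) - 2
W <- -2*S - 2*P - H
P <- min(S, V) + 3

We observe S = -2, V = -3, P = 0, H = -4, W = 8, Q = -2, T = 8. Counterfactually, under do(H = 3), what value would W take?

1

Intervening sets H = 3 and removes its equation (H <- 2*V - S + P).
V = 2*S + 1  [with S=-2]  = -3
P = min(S, V) + 3  [with S=-2, V=-3]  = 0
W = -2*S - 2*P - H  [with S=-2, P=0, H=3]  = 1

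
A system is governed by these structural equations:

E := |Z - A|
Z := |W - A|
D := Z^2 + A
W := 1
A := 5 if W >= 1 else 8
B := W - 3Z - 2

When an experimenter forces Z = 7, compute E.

2

The intervention breaks the incoming arrows to Z: Z := |W - A| no longer applies, and Z = 7.
A = 5 if W >= 1 else 8  [with W=1]  = 5
E = |Z - A|  [with Z=7, A=5]  = 2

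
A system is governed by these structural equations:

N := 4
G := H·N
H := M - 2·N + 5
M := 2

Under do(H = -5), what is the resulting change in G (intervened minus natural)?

The intervention breaks the incoming arrows to H: H := M - 2·N + 5 no longer applies, and H = -5.
G = H·N  [with H=-5, N=4]  = -20
Without intervention: H = M - 2·N + 5  [with M=2, N=4]  = -1; G = H·N  [with H=-1, N=4]  = -4.
Change = -20 − (-4) = -16.

-16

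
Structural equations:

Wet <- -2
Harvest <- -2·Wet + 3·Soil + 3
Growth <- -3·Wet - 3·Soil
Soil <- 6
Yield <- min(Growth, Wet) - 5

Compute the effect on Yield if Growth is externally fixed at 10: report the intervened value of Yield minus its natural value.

The intervention breaks the incoming arrows to Growth: Growth <- -3·Wet - 3·Soil no longer applies, and Growth = 10.
Yield = min(Growth, Wet) - 5  [with Growth=10, Wet=-2]  = -7
Without intervention: Growth = -3·Wet - 3·Soil  [with Wet=-2, Soil=6]  = -12; Yield = min(Growth, Wet) - 5  [with Growth=-12, Wet=-2]  = -17.
Change = -7 − (-17) = 10.

10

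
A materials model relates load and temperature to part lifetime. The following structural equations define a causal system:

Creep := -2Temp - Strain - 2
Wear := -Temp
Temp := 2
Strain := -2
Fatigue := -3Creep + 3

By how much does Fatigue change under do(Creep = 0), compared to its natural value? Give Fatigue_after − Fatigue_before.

do(Creep=0) replaces the equation Creep := -2Temp - Strain - 2 with the constant Creep = 0.
Fatigue = -3Creep + 3  [with Creep=0]  = 3
Without intervention: Creep = -2Temp - Strain - 2  [with Temp=2, Strain=-2]  = -4; Fatigue = -3Creep + 3  [with Creep=-4]  = 15.
Change = 3 − 15 = -12.

-12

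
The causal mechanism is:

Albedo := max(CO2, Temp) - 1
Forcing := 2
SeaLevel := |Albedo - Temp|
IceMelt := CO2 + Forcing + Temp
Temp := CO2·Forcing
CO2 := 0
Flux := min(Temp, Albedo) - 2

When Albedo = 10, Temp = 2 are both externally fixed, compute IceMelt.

Under do(Albedo = 10, Temp = 2), each intervened variable's structural equation is replaced by its fixed value.
IceMelt = CO2 + Forcing + Temp  [with CO2=0, Forcing=2, Temp=2]  = 4

4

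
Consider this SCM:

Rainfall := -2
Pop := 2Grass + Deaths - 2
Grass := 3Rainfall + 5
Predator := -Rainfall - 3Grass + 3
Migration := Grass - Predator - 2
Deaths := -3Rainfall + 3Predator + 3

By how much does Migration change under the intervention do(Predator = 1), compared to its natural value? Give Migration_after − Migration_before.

do(Predator=1) replaces the equation Predator := -Rainfall - 3Grass + 3 with the constant Predator = 1.
Grass = 3Rainfall + 5  [with Rainfall=-2]  = -1
Migration = Grass - Predator - 2  [with Grass=-1, Predator=1]  = -4
Without intervention: Grass = 3Rainfall + 5  [with Rainfall=-2]  = -1; Predator = -Rainfall - 3Grass + 3  [with Rainfall=-2, Grass=-1]  = 8; Migration = Grass - Predator - 2  [with Grass=-1, Predator=8]  = -11.
Change = -4 − (-11) = 7.

7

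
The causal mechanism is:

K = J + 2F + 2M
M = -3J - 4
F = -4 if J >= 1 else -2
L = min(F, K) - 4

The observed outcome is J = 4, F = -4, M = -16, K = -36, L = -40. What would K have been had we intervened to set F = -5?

Under do(F=-5), the mechanism F = -4 if J >= 1 else -2 is discarded; F is fixed at -5.
M = -3J - 4  [with J=4]  = -16
K = J + 2F + 2M  [with J=4, F=-5, M=-16]  = -38

-38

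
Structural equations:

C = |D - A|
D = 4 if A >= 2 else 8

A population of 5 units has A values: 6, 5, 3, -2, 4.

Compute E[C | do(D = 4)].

Under do(D=4), D's equation is replaced by D=4 for every unit. Per-unit C: 2, 1, 1, 6, 0. Mean = 2.

2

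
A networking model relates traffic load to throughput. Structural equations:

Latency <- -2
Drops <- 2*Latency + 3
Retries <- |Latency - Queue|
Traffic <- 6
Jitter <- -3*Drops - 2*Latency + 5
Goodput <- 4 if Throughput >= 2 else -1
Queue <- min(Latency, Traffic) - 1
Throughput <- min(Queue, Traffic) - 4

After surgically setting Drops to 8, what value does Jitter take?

Under do(Drops=8), the mechanism Drops <- 2*Latency + 3 is discarded; Drops is fixed at 8.
Jitter = -3*Drops - 2*Latency + 5  [with Drops=8, Latency=-2]  = -15

-15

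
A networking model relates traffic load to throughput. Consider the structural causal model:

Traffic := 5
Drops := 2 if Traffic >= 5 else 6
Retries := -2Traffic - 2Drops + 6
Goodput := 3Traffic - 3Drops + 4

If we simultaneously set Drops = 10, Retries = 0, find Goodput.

-11

Setting Drops = 10, Retries = 0 by intervention discards those variables' equations.
Goodput = 3Traffic - 3Drops + 4  [with Traffic=5, Drops=10]  = -11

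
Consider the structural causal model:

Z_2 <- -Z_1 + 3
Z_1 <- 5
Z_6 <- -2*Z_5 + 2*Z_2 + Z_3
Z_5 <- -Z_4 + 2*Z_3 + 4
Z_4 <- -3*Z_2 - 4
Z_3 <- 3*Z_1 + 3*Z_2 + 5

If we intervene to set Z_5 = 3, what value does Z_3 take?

14

do(Z_5=3) replaces the equation Z_5 <- -Z_4 + 2*Z_3 + 4 with the constant Z_5 = 3.
Z_3 is not downstream of the intervention, so its value is determined by the original equations.
Z_2 = -Z_1 + 3  [with Z_1=5]  = -2
Z_3 = 3*Z_1 + 3*Z_2 + 5  [with Z_1=5, Z_2=-2]  = 14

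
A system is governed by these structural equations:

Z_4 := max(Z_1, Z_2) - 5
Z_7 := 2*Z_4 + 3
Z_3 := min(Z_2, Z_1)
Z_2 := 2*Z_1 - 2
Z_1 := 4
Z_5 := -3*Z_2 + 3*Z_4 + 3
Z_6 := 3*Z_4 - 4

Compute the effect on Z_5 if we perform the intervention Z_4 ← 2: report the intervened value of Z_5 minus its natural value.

3

Intervening sets Z_4 = 2 and removes its equation (Z_4 := max(Z_1, Z_2) - 5).
Z_2 = 2*Z_1 - 2  [with Z_1=4]  = 6
Z_5 = -3*Z_2 + 3*Z_4 + 3  [with Z_2=6, Z_4=2]  = -9
Without intervention: Z_2 = 2*Z_1 - 2  [with Z_1=4]  = 6; Z_4 = max(Z_1, Z_2) - 5  [with Z_1=4, Z_2=6]  = 1; Z_5 = -3*Z_2 + 3*Z_4 + 3  [with Z_2=6, Z_4=1]  = -12.
Change = -9 − (-12) = 3.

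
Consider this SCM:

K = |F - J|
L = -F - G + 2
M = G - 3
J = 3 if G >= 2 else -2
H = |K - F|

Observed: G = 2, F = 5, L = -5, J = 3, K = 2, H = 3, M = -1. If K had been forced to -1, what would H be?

6

The intervention breaks the incoming arrows to K: K = |F - J| no longer applies, and K = -1.
H = |K - F|  [with K=-1, F=5]  = 6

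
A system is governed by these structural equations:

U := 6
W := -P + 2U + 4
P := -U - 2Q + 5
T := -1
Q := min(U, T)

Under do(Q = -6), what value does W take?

5

do(Q=-6) replaces the equation Q := min(U, T) with the constant Q = -6.
P = -U - 2Q + 5  [with U=6, Q=-6]  = 11
W = -P + 2U + 4  [with P=11, U=6]  = 5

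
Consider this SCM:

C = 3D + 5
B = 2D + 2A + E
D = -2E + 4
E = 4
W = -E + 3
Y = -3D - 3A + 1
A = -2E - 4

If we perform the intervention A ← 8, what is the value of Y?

do(A=8) replaces the equation A = -2E - 4 with the constant A = 8.
D = -2E + 4  [with E=4]  = -4
Y = -3D - 3A + 1  [with D=-4, A=8]  = -11

-11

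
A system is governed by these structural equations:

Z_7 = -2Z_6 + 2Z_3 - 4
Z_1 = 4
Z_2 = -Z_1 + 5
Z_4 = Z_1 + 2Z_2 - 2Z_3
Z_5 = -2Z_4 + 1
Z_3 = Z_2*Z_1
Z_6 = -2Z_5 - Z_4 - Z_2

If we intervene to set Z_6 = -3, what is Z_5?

do(Z_6=-3) replaces the equation Z_6 = -2Z_5 - Z_4 - Z_2 with the constant Z_6 = -3.
Since Z_5 is not a descendant of the intervened variable, it is unaffected.
Z_2 = -Z_1 + 5  [with Z_1=4]  = 1
Z_3 = Z_2*Z_1  [with Z_2=1, Z_1=4]  = 4
Z_4 = Z_1 + 2Z_2 - 2Z_3  [with Z_1=4, Z_2=1, Z_3=4]  = -2
Z_5 = -2Z_4 + 1  [with Z_4=-2]  = 5

5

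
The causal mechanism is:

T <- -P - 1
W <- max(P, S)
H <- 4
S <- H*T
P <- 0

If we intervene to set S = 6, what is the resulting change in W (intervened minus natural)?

Intervening sets S = 6 and removes its equation (S <- H*T).
W = max(P, S)  [with P=0, S=6]  = 6
Without intervention: T = -P - 1  [with P=0]  = -1; S = H*T  [with H=4, T=-1]  = -4; W = max(P, S)  [with P=0, S=-4]  = 0.
Change = 6 − 0 = 6.

6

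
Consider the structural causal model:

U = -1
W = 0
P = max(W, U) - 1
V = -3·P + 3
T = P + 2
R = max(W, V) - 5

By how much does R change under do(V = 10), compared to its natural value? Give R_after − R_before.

Under do(V=10), the mechanism V = -3·P + 3 is discarded; V is fixed at 10.
R = max(W, V) - 5  [with W=0, V=10]  = 5
Without intervention: P = max(W, U) - 1  [with W=0, U=-1]  = -1; V = -3·P + 3  [with P=-1]  = 6; R = max(W, V) - 5  [with W=0, V=6]  = 1.
Change = 5 − 1 = 4.

4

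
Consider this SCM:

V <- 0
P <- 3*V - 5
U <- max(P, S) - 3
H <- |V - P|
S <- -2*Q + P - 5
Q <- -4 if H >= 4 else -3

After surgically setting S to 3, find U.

0

The intervention breaks the incoming arrows to S: S <- -2*Q + P - 5 no longer applies, and S = 3.
P = 3*V - 5  [with V=0]  = -5
U = max(P, S) - 3  [with P=-5, S=3]  = 0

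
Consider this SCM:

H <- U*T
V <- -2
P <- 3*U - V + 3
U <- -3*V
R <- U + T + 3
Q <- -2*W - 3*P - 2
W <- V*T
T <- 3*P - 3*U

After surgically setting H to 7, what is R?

do(H=7) replaces the equation H <- U*T with the constant H = 7.
Since R is not a descendant of the intervened variable, it is unaffected.
U = -3*V  [with V=-2]  = 6
P = 3*U - V + 3  [with U=6, V=-2]  = 23
T = 3*P - 3*U  [with P=23, U=6]  = 51
R = U + T + 3  [with U=6, T=51]  = 60

60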